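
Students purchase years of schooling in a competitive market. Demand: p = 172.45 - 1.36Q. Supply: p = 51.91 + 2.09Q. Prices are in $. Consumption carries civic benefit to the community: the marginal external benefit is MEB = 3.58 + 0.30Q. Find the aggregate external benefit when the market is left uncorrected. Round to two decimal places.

Market equilibrium (private): 51.91 + 2.09Q = 172.45 - 1.36Q → Q_m = 34.9391.
Total external benefit = ∫₀^{Q_m} (3.58 + 0.30Q) dQ = 3.58×34.9391 + ½×0.30×34.9391² = 308.1931.

$308.19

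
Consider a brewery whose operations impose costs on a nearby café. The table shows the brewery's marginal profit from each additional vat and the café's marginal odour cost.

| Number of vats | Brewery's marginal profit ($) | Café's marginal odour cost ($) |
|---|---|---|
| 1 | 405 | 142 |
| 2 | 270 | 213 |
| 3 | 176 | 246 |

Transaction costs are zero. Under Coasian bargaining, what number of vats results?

2

Bargaining reaches the level where marginal profit last exceeds marginal odour cost.
That holds through level 2 (270 ≥ 213) but not at 3 (176 < 246).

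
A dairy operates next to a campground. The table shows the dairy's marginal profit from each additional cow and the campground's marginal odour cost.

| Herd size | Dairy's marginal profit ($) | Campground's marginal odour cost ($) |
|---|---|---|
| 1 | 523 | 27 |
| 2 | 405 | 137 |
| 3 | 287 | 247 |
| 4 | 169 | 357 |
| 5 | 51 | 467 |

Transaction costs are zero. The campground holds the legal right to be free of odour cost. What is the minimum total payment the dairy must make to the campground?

Efficient level: marginal profit ≥ marginal odour cost through level 3, so k* = 3.
With the campground holding the right, the dairy must at least compensate total damage at k*: 27 + 137 + 247 = 411.

$411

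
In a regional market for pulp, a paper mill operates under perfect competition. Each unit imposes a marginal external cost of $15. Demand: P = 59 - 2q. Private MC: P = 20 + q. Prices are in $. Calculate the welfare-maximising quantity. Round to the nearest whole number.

q* = 8

Social marginal cost = private MC + MEC = 35 + q.
Set SMC = demand: 35 + q = 59 - 2q → q* = 8.0000.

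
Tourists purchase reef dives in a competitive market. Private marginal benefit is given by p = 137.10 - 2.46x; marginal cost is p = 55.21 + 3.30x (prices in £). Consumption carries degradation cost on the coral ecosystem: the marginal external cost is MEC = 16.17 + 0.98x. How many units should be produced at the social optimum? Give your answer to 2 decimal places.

Social marginal benefit = demand − MEC = 120.93 - 3.44x.
Set SMB = MC: 120.93 - 3.44x = 55.21 + 3.30x → x* = 9.7507.

x* = 9.75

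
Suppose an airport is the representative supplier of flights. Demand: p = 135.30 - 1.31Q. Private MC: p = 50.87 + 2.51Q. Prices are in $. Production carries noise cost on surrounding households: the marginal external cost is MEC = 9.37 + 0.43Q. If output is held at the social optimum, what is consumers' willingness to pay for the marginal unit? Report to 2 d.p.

P = $112.16

Social marginal cost = private MC + MEC = 60.24 + 2.94Q.
Set SMC = demand: 60.24 + 2.94Q = 135.30 - 1.31Q → Q* = 17.6612.
Consumer price on the demand curve at Q*: 135.30 − 1.31×17.6612 = 112.1638.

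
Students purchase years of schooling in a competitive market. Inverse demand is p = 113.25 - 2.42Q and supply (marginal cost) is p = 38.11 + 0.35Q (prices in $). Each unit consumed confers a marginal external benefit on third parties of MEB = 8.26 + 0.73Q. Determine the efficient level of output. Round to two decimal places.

Q* = 40.88

Social marginal benefit = demand + MEB = 121.51 - 1.69Q.
Set SMB = MC: 121.51 - 1.69Q = 38.11 + 0.35Q → Q* = 40.8824.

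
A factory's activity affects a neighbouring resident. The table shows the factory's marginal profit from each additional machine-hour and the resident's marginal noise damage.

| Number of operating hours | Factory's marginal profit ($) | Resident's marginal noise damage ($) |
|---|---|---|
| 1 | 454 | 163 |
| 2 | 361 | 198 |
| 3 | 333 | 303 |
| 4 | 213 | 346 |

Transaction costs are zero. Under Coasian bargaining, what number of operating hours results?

3

Bargaining reaches the level where marginal profit last exceeds marginal noise damage.
That holds through level 3 (333 ≥ 303) but not at 4 (213 < 346).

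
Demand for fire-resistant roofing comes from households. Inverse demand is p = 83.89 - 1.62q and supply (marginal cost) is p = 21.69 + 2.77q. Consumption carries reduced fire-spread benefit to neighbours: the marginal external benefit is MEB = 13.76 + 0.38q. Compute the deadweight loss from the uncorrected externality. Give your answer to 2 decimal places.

DWL = 45.70

Market equilibrium (private): 21.69 + 2.77q = 83.89 - 1.62q → q_m = 14.1686.
Social marginal benefit = demand + MEB = 97.65 - 1.24q.
Set SMB = MC: 97.65 - 1.24q = 21.69 + 2.77q → q* = 18.9426.
Height of the DWL triangle at q_m is SMB(q_m) − MC(q_m) = MEB(q_m) = 19.1441.
DWL = ½ × 4.7740 × 19.1441 = 45.6970.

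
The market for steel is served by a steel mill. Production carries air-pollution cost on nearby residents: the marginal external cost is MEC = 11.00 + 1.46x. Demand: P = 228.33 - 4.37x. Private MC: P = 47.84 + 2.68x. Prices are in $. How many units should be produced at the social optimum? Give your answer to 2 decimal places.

Social marginal cost = private MC + MEC = 58.84 + 4.14x.
Set SMC = demand: 58.84 + 4.14x = 228.33 - 4.37x → x* = 19.9166.

x* = 19.92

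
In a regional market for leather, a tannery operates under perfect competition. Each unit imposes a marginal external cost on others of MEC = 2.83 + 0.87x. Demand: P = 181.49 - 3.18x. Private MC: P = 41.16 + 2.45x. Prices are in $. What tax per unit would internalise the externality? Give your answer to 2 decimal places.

Social marginal cost = private MC + MEC = 43.99 + 3.32x.
Set SMC = demand: 43.99 + 3.32x = 181.49 - 3.18x → x* = 21.1538.
The Pigouvian tax equals MEC at x*: 2.83 + 0.87×21.1538 = 21.2338.

tax = $21.23 per unit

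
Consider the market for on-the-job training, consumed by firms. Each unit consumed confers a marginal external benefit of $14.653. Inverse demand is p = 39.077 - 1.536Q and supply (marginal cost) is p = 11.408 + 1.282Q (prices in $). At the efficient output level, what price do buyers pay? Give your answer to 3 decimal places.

P = $16.009

Social marginal benefit = demand + MEB = 53.730 - 1.536Q.
Set SMB = MC: 53.730 - 1.536Q = 11.408 + 1.282Q → Q* = 15.0185.
Consumer price on the demand curve at Q*: 39.077 − 1.536×15.0185 = 16.0086.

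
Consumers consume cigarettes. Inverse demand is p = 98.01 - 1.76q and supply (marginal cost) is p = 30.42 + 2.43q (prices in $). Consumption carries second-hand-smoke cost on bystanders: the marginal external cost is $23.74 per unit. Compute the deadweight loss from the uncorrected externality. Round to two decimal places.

DWL = $67.25

Market equilibrium (private): 30.42 + 2.43q = 98.01 - 1.76q → q_m = 16.1313.
Social marginal benefit = demand − MEC = 74.27 - 1.76q.
Set SMB = MC: 74.27 - 1.76q = 30.42 + 2.43q → q* = 10.4654.
Height of the DWL triangle at q_m is MC(q_m) − SMB(q_m) = MEC(q_m) = 23.7400.
DWL = ½ × 5.6659 × 23.7400 = 67.2542.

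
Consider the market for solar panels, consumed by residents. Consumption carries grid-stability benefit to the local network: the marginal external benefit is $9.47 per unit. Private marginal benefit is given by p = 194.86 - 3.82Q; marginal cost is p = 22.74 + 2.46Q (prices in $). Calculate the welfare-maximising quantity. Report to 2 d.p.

Q* = 28.92

Social marginal benefit = demand + MEB = 204.33 - 3.82Q.
Set SMB = MC: 204.33 - 3.82Q = 22.74 + 2.46Q → Q* = 28.9156.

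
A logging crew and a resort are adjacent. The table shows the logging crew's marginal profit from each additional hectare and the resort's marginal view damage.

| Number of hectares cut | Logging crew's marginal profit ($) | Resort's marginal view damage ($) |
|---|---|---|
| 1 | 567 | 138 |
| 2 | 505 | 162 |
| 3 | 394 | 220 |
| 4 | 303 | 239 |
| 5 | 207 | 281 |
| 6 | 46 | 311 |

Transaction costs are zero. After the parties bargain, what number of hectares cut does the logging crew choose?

4

Bargaining reaches the level where marginal profit last exceeds marginal view damage.
That holds through level 4 (303 ≥ 239) but not at 5 (207 < 281).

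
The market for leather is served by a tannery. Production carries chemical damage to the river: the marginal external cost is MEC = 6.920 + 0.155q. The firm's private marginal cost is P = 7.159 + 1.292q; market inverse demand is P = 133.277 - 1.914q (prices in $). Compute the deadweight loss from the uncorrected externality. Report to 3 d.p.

DWL = $25.209

Market equilibrium (private): 7.159 + 1.292q = 133.277 - 1.914q → q_m = 39.3381.
Social marginal cost = private MC + MEC = 14.079 + 1.447q.
Set SMC = demand: 14.079 + 1.447q = 133.277 - 1.914q → q* = 35.4650.
Between q* and q_m the wedge SMC − demand runs linearly from 0 to MEC(q_m), so the loss is a triangle.
DWL = ½ × 3.8731 × 13.0174 = 25.2088.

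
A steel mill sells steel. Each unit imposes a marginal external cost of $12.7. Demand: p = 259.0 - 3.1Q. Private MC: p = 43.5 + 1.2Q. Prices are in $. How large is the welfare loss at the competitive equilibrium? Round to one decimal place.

DWL = $18.8

Market equilibrium (private): 43.5 + 1.2Q = 259.0 - 3.1Q → Q_m = 50.1163.
Social marginal cost = private MC + MEC = 56.2 + 1.2Q.
Set SMC = demand: 56.2 + 1.2Q = 259.0 - 3.1Q → Q* = 47.1628.
The welfare-loss triangle has base |Q_m − Q*| and height MEC(Q_m) (the vertical gap between SMC and demand is zero at Q* and MEC at Q_m).
DWL = ½ × 2.9535 × 12.7000 = 18.7547.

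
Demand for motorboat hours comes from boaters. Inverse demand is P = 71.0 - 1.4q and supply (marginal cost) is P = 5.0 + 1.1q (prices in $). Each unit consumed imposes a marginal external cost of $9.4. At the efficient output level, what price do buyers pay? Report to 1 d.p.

Social marginal benefit = demand − MEC = 61.6 - 1.4q.
Set SMB = MC: 61.6 - 1.4q = 5.0 + 1.1q → q* = 22.6400.
Consumer price on the demand curve at q*: 71.0 − 1.4×22.6400 = 39.3040.

P = $39.3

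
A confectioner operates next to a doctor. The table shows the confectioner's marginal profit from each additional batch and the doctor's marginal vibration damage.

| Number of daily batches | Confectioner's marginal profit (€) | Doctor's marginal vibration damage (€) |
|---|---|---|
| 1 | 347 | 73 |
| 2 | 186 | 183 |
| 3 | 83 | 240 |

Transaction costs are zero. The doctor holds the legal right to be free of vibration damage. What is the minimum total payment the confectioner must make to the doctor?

Efficient level: marginal profit ≥ marginal vibration damage through level 2, so k* = 2.
With the doctor holding the right, the confectioner must at least compensate total damage at k*: 73 + 183 = 256.

€256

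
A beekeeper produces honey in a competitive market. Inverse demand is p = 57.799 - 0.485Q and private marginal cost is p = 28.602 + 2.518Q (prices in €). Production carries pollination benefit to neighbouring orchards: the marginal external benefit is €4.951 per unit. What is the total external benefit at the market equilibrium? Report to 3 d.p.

€48.137

Market equilibrium (private): 28.602 + 2.518Q = 57.799 - 0.485Q → Q_m = 9.7226.
Total external benefit = MEB × Q_m = 4.951 × 9.7226 = 48.1366.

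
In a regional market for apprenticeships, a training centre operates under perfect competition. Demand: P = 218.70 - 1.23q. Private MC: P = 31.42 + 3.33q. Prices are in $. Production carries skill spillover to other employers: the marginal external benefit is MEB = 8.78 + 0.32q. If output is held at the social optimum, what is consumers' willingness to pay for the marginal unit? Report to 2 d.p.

Social marginal cost = private MC − MEB = 22.64 + 3.01q.
Set SMC = demand: 22.64 + 3.01q = 218.70 - 1.23q → q* = 46.2406.
Consumer price on the demand curve at q*: 218.70 − 1.23×46.2406 = 161.8241.

P = $161.82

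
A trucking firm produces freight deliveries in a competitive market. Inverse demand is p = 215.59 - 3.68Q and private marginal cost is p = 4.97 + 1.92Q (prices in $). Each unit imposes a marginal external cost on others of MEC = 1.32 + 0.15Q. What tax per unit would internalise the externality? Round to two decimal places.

tax = $6.78 per unit

Social marginal cost = private MC + MEC = 6.29 + 2.07Q.
Set SMC = demand: 6.29 + 2.07Q = 215.59 - 3.68Q → Q* = 36.4000.
The Pigouvian tax equals MEC at Q*: 1.32 + 0.15×36.4000 = 6.7800.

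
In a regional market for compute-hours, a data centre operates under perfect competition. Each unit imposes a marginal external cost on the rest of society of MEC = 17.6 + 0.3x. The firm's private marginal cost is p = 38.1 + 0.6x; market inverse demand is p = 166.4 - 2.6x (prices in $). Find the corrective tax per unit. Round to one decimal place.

Social marginal cost = private MC + MEC = 55.7 + 0.9x.
Set SMC = demand: 55.7 + 0.9x = 166.4 - 2.6x → x* = 31.6286.
The Pigouvian tax equals MEC at x*: 17.6 + 0.3×31.6286 = 27.0886.

tax = $27.1 per unit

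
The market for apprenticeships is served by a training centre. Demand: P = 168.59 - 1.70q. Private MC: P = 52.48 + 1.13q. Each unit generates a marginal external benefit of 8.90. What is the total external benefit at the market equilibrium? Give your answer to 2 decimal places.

365.15

Market equilibrium (private): 52.48 + 1.13q = 168.59 - 1.70q → q_m = 41.0283.
Total external benefit = MEB × q_m = 8.90 × 41.0283 = 365.1519.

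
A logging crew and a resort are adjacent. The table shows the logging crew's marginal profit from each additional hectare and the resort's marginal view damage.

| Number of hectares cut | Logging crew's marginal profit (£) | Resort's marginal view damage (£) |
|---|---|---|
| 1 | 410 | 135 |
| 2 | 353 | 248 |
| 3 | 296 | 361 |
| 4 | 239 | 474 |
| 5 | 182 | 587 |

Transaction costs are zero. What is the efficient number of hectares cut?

Bargaining reaches the level where marginal profit last exceeds marginal view damage.
That holds through level 2 (353 ≥ 248) but not at 3 (296 < 361).

2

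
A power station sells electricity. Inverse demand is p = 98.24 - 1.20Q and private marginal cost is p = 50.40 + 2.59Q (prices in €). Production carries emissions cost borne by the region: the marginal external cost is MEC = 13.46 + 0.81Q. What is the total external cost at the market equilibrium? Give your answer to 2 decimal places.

Market equilibrium (private): 50.40 + 2.59Q = 98.24 - 1.20Q → Q_m = 12.6227.
Total external cost = ∫₀^{Q_m} (13.46 + 0.81Q) dQ = 13.46×12.6227 + ½×0.81×12.6227² = 234.4312.

€234.43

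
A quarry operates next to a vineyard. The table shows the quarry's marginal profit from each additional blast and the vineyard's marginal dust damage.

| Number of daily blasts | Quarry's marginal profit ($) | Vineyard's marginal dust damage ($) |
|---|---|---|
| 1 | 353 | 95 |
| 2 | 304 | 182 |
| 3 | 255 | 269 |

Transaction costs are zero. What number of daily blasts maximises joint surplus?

2

Bargaining reaches the level where marginal profit last exceeds marginal dust damage.
That holds through level 2 (304 ≥ 182) but not at 3 (255 < 269).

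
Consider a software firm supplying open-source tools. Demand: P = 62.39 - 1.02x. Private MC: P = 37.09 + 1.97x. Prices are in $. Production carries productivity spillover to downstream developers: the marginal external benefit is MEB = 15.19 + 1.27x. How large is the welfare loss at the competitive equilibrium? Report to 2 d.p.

Market equilibrium (private): 37.09 + 1.97x = 62.39 - 1.02x → x_m = 8.4615.
Social marginal cost = private MC − MEB = 21.90 + 0.70x.
Set SMC = demand: 21.90 + 0.70x = 62.39 - 1.02x → x* = 23.5407.
Between x* and x_m the wedge demand − SMC runs linearly from 0 to MEB(x_m), so the loss is a triangle.
DWL = ½ × 15.0792 × 25.9362 = 195.5486.

DWL = $195.55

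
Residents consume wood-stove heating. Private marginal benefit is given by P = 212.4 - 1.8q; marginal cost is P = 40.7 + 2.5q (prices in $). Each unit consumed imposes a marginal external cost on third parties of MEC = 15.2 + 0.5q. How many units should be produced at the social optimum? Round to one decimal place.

Social marginal benefit = demand − MEC = 197.2 - 2.3q.
Set SMB = MC: 197.2 - 2.3q = 40.7 + 2.5q → q* = 32.6042.

q* = 32.6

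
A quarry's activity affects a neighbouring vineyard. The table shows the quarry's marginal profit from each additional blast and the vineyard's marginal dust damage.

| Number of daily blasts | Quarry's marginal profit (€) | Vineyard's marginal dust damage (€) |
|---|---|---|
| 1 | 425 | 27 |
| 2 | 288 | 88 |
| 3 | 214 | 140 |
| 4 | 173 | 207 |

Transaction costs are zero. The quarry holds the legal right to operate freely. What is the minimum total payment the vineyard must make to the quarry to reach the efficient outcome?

€173

Left alone the quarry would choose level 4 (marginal profit stays positive).
Efficient level: k* = 3 (marginal profit ≥ marginal dust damage through 3).
The vineyard must at least cover the quarry's forgone profit from cutting 4→3: 173 = 173.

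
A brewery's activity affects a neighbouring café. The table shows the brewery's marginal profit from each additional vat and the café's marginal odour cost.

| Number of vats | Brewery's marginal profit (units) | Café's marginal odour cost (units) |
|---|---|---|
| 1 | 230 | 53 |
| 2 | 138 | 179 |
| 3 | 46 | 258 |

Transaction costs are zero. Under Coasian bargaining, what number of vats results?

Bargaining reaches the level where marginal profit last exceeds marginal odour cost.
That holds through level 1 (230 ≥ 53) but not at 2 (138 < 179).

1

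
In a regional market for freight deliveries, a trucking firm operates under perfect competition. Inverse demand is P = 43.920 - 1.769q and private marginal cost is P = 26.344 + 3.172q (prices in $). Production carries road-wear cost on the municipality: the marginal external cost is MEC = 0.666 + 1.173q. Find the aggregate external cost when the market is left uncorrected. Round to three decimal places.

Market equilibrium (private): 26.344 + 3.172q = 43.920 - 1.769q → q_m = 3.5572.
Total external cost = ∫₀^{q_m} (0.666 + 1.173q) dq = 0.666×3.5572 + ½×1.173×3.5572² = 9.7905.

$9.790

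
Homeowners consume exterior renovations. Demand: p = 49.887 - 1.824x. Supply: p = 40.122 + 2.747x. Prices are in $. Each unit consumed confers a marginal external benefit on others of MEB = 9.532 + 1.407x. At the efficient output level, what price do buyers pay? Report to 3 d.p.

Social marginal benefit = demand + MEB = 59.419 - 0.417x.
Set SMB = MC: 59.419 - 0.417x = 40.122 + 2.747x → x* = 6.0989.
Consumer price on the demand curve at x*: 49.887 − 1.824×6.0989 = 38.7626.

P = $38.763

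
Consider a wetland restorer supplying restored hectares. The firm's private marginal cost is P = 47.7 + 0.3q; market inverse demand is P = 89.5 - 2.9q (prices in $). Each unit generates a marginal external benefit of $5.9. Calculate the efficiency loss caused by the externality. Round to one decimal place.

Market equilibrium (private): 47.7 + 0.3q = 89.5 - 2.9q → q_m = 13.0625.
Social marginal cost = private MC − MEB = 41.8 + 0.3q.
Set SMC = demand: 41.8 + 0.3q = 89.5 - 2.9q → q* = 14.9063.
Between q* and q_m the wedge demand − SMC runs linearly from 0 to MEB(q_m), so the loss is a triangle.
DWL = ½ × 1.8438 × 5.9000 = 5.4392.

DWL = $5.4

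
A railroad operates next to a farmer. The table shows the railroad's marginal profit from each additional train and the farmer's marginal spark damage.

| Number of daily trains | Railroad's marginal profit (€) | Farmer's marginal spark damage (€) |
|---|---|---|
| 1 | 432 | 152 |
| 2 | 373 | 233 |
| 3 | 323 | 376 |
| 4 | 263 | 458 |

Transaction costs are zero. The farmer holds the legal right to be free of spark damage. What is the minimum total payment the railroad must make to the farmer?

Efficient level: marginal profit ≥ marginal spark damage through level 2, so k* = 2.
With the farmer holding the right, the railroad must at least compensate total damage at k*: 152 + 233 = 385.

€385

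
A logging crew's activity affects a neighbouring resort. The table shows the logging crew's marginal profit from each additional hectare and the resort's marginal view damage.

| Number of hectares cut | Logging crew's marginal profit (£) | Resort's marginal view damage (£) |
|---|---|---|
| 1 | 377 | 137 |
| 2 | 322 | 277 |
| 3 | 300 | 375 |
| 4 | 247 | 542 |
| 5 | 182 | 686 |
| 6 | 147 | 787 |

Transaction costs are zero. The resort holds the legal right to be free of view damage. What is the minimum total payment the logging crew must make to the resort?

£414

Efficient level: marginal profit ≥ marginal view damage through level 2, so k* = 2.
With the resort holding the right, the logging crew must at least compensate total damage at k*: 137 + 277 = 414.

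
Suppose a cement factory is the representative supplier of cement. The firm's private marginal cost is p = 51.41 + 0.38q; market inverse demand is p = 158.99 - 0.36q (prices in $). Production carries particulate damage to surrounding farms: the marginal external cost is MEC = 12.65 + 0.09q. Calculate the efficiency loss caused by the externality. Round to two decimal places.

DWL = $398.94

Market equilibrium (private): 51.41 + 0.38q = 158.99 - 0.36q → q_m = 145.3784.
Social marginal cost = private MC + MEC = 64.06 + 0.47q.
Set SMC = demand: 64.06 + 0.47q = 158.99 - 0.36q → q* = 114.3735.
The welfare-loss triangle has base |q_m − q*| and height MEC(q_m) (the vertical gap between SMC and demand is zero at q* and MEC at q_m).
DWL = ½ × 31.0049 × 25.7341 = 398.9416.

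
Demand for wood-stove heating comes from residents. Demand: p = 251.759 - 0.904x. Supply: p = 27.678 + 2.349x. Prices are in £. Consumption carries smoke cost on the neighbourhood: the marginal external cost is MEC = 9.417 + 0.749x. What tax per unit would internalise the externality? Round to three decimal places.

tax = £49.593 per unit

Social marginal benefit = demand − MEC = 242.342 - 1.653x.
Set SMB = MC: 242.342 - 1.653x = 27.678 + 2.349x → x* = 53.6392.
The Pigouvian tax equals MEC at x*: 9.417 + 0.749×53.6392 = 49.5928.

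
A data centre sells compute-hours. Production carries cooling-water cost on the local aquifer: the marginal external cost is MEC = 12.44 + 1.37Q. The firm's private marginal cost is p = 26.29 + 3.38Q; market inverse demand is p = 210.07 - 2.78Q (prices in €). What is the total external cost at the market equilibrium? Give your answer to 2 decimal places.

€980.85

Market equilibrium (private): 26.29 + 3.38Q = 210.07 - 2.78Q → Q_m = 29.8344.
Total external cost = ∫₀^{Q_m} (12.44 + 1.37Q) dQ = 12.44×29.8344 + ½×1.37×29.8344² = 980.8526.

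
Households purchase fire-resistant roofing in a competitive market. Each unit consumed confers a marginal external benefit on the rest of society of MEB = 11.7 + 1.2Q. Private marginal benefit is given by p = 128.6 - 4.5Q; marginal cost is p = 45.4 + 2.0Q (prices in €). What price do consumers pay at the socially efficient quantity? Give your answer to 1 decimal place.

Social marginal benefit = demand + MEB = 140.3 - 3.3Q.
Set SMB = MC: 140.3 - 3.3Q = 45.4 + 2.0Q → Q* = 17.9057.
Consumer price on the demand curve at Q*: 128.6 − 4.5×17.9057 = 48.0244.

P = €48.0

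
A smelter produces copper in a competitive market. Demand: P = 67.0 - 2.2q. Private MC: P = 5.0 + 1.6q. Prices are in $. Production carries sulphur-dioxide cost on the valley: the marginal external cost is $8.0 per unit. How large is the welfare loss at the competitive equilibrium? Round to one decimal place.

DWL = $8.4

Market equilibrium (private): 5.0 + 1.6q = 67.0 - 2.2q → q_m = 16.3158.
Social marginal cost = private MC + MEC = 13.0 + 1.6q.
Set SMC = demand: 13.0 + 1.6q = 67.0 - 2.2q → q* = 14.2105.
Height of the DWL triangle at q_m is SMC(q_m) − demand(q_m) = MEC(q_m) = 8.0000.
DWL = ½ × 2.1053 × 8.0000 = 8.4212.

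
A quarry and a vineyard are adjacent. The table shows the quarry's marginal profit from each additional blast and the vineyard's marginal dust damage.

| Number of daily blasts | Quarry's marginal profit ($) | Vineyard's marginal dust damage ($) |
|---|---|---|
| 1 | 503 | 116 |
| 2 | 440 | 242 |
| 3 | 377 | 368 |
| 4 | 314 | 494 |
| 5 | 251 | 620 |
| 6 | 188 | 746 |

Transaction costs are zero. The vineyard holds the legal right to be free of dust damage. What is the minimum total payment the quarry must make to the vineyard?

Efficient level: marginal profit ≥ marginal dust damage through level 3, so k* = 3.
With the vineyard holding the right, the quarry must at least compensate total damage at k*: 116 + 242 + 368 = 726.

$726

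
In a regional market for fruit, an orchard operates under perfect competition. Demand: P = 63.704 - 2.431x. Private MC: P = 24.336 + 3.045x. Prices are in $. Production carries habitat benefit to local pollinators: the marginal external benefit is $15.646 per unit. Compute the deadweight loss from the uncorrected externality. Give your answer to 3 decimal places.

DWL = $22.352

Market equilibrium (private): 24.336 + 3.045x = 63.704 - 2.431x → x_m = 7.1892.
Social marginal cost = private MC − MEB = 8.690 + 3.045x.
Set SMC = demand: 8.690 + 3.045x = 63.704 - 2.431x → x* = 10.0464.
Between x* and x_m the wedge demand − SMC runs linearly from 0 to MEB(x_m), so the loss is a triangle.
DWL = ½ × 2.8572 × 15.6460 = 22.3519.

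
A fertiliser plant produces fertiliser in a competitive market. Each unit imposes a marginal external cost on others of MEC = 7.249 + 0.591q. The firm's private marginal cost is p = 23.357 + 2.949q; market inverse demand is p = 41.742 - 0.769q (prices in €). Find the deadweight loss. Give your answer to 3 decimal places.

DWL = €12.005

Market equilibrium (private): 23.357 + 2.949q = 41.742 - 0.769q → q_m = 4.9449.
Social marginal cost = private MC + MEC = 30.606 + 3.540q.
Set SMC = demand: 30.606 + 3.540q = 41.742 - 0.769q → q* = 2.5844.
The loss is the area between SMC and demand from q* to q_m; with linear curves that's a triangle of height MEC(q_m).
DWL = ½ × 2.3605 × 10.1714 = 12.0048.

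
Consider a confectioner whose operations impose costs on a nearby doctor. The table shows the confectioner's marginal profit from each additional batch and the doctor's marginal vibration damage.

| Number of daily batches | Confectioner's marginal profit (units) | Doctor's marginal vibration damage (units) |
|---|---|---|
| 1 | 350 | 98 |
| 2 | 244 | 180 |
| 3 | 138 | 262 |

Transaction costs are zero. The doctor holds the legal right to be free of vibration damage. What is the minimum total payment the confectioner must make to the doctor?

Efficient level: marginal profit ≥ marginal vibration damage through level 2, so k* = 2.
With the doctor holding the right, the confectioner must at least compensate total damage at k*: 98 + 180 = 278.

278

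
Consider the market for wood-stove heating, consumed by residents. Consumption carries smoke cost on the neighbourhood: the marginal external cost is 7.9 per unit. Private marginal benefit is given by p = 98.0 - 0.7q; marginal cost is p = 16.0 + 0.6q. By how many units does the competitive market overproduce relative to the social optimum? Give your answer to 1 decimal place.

Market equilibrium (private): 16.0 + 0.6q = 98.0 - 0.7q → q_m = 63.0769.
Social marginal benefit = demand − MEC = 90.1 - 0.7q.
Set SMB = MC: 90.1 - 0.7q = 16.0 + 0.6q → q* = 57.0000.
Gap = |63.0769 − 57.0000| = 6.0769.

6.1 units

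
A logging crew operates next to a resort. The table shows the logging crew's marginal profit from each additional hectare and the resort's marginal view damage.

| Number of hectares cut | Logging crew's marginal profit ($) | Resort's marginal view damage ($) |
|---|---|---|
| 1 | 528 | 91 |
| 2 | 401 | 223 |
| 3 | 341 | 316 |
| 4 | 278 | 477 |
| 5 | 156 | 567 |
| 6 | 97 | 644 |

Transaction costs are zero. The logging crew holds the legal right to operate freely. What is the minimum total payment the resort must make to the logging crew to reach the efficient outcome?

$531

Left alone the logging crew would choose level 6 (marginal profit stays positive).
Efficient level: k* = 3 (marginal profit ≥ marginal view damage through 3).
The resort must at least cover the logging crew's forgone profit from cutting 6→3: 278 + 156 + 97 = 531.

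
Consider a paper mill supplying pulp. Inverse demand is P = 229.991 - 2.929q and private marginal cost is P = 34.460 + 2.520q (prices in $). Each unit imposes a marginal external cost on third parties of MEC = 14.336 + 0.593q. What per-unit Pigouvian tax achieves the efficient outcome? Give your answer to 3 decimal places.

Social marginal cost = private MC + MEC = 48.796 + 3.113q.
Set SMC = demand: 48.796 + 3.113q = 229.991 - 2.929q → q* = 29.9892.
The Pigouvian tax equals MEC at q*: 14.336 + 0.593×29.9892 = 32.1196.

tax = $32.120 per unit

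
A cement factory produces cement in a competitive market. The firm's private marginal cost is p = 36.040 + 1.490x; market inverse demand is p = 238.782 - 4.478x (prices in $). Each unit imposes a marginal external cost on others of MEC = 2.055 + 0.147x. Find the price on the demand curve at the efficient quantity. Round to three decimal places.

P = $91.819

Social marginal cost = private MC + MEC = 38.095 + 1.637x.
Set SMC = demand: 38.095 + 1.637x = 238.782 - 4.478x → x* = 32.8188.
Consumer price on the demand curve at x*: 238.782 − 4.478×32.8188 = 91.8194.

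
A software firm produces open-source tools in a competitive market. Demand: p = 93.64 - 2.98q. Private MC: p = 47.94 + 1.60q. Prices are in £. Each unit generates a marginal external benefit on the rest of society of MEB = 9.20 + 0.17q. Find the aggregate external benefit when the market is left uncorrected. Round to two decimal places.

Market equilibrium (private): 47.94 + 1.60q = 93.64 - 2.98q → q_m = 9.9782.
Total external benefit = ∫₀^{q_m} (9.20 + 0.17q) dq = 9.20×9.9782 + ½×0.17×9.9782² = 100.2624.

£100.26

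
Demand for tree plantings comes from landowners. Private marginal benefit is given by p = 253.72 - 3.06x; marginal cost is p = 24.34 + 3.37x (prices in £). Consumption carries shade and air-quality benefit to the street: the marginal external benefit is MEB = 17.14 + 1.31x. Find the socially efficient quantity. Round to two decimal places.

x* = 48.15

Social marginal benefit = demand + MEB = 270.86 - 1.75x.
Set SMB = MC: 270.86 - 1.75x = 24.34 + 3.37x → x* = 48.1484.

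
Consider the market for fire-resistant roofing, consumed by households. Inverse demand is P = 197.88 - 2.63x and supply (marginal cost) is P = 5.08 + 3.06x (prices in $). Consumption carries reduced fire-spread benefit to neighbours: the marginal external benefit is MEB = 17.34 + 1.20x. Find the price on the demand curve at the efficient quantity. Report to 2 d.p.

Social marginal benefit = demand + MEB = 215.22 - 1.43x.
Set SMB = MC: 215.22 - 1.43x = 5.08 + 3.06x → x* = 46.8018.
Consumer price on the demand curve at x*: 197.88 − 2.63×46.8018 = 74.7913.

P = $74.79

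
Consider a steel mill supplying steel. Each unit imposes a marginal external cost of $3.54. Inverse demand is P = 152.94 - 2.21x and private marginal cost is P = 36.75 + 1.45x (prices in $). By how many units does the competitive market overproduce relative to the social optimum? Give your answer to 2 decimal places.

0.97 units

Market equilibrium (private): 36.75 + 1.45x = 152.94 - 2.21x → x_m = 31.7459.
Social marginal cost = private MC + MEC = 40.29 + 1.45x.
Set SMC = demand: 40.29 + 1.45x = 152.94 - 2.21x → x* = 30.7787.
Gap = |31.7459 − 30.7787| = 0.9672.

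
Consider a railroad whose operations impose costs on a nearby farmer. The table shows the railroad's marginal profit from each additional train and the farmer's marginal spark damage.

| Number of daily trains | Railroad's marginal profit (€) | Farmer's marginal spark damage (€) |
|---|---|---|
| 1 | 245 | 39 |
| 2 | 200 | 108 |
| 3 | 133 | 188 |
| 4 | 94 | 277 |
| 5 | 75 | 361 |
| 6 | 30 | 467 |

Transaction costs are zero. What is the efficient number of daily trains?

Bargaining reaches the level where marginal profit last exceeds marginal spark damage.
That holds through level 2 (200 ≥ 108) but not at 3 (133 < 188).

2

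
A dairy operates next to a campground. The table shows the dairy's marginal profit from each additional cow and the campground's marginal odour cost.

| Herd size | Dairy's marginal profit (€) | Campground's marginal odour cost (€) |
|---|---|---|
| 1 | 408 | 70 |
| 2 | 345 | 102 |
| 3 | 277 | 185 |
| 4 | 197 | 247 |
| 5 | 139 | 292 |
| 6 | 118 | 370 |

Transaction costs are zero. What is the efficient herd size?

Bargaining reaches the level where marginal profit last exceeds marginal odour cost.
That holds through level 3 (277 ≥ 185) but not at 4 (197 < 247).

3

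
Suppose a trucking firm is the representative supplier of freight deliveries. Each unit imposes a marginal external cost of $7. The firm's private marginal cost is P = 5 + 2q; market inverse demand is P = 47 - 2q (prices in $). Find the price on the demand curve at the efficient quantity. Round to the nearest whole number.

Social marginal cost = private MC + MEC = 12 + 2q.
Set SMC = demand: 12 + 2q = 47 - 2q → q* = 8.7500.
Consumer price on the demand curve at q*: 47 − 2×8.7500 = 29.5000.

P = $30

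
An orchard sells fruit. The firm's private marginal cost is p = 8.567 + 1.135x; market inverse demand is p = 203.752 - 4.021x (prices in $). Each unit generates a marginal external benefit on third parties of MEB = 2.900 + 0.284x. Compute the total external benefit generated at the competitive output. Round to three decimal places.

$313.278

Market equilibrium (private): 8.567 + 1.135x = 203.752 - 4.021x → x_m = 37.8559.
Total external benefit = ∫₀^{x_m} (2.900 + 0.284x) dx = 2.900×37.8559 + ½×0.284×37.8559² = 313.2779.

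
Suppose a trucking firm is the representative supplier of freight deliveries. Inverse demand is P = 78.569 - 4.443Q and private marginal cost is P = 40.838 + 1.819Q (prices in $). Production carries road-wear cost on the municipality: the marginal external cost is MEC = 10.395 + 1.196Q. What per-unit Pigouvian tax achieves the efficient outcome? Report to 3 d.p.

Social marginal cost = private MC + MEC = 51.233 + 3.015Q.
Set SMC = demand: 51.233 + 3.015Q = 78.569 - 4.443Q → Q* = 3.6653.
The Pigouvian tax equals MEC at Q*: 10.395 + 1.196×3.6653 = 14.7787.

tax = $14.779 per unit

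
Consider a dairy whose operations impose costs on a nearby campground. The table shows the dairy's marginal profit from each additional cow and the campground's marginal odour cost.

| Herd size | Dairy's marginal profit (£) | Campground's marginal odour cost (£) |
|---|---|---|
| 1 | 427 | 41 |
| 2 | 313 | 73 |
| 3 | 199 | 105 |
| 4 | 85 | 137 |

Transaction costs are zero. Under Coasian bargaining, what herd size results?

3

Bargaining reaches the level where marginal profit last exceeds marginal odour cost.
That holds through level 3 (199 ≥ 105) but not at 4 (85 < 137).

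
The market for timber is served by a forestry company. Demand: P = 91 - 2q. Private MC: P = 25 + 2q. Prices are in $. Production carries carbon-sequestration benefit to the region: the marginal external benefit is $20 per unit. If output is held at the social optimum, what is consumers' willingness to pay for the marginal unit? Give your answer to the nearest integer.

Social marginal cost = private MC − MEB = 5 + 2q.
Set SMC = demand: 5 + 2q = 91 - 2q → q* = 21.5000.
Consumer price on the demand curve at q*: 91 − 2×21.5000 = 48.0000.

P = $48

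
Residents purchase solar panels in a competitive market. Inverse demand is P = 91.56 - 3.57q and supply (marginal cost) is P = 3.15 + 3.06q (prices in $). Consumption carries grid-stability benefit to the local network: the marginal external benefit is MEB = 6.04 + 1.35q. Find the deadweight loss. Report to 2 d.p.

DWL = $54.74

Market equilibrium (private): 3.15 + 3.06q = 91.56 - 3.57q → q_m = 13.3348.
Social marginal benefit = demand + MEB = 97.60 - 2.22q.
Set SMB = MC: 97.60 - 2.22q = 3.15 + 3.06q → q* = 17.8883.
Height of the DWL triangle at q_m is SMB(q_m) − MC(q_m) = MEB(q_m) = 24.0420.
DWL = ½ × 4.5535 × 24.0420 = 54.7376.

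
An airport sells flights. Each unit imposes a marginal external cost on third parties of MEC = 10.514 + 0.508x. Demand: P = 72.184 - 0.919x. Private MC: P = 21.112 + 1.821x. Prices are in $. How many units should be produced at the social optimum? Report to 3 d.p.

Social marginal cost = private MC + MEC = 31.626 + 2.329x.
Set SMC = demand: 31.626 + 2.329x = 72.184 - 0.919x → x* = 12.4871.

x* = 12.487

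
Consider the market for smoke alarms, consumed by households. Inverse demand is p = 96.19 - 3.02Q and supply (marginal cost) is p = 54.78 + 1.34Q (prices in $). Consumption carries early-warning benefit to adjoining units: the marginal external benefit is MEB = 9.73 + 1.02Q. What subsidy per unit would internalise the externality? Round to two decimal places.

subsidy = $25.35 per unit

Social marginal benefit = demand + MEB = 105.92 - 2.00Q.
Set SMB = MC: 105.92 - 2.00Q = 54.78 + 1.34Q → Q* = 15.3114.
The Pigouvian subsidy equals MEB at Q*: 9.73 + 1.02×15.3114 = 25.3476.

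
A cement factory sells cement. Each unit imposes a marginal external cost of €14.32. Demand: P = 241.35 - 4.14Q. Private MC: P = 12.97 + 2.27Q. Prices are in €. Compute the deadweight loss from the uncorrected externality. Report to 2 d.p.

Market equilibrium (private): 12.97 + 2.27Q = 241.35 - 4.14Q → Q_m = 35.6287.
Social marginal cost = private MC + MEC = 27.29 + 2.27Q.
Set SMC = demand: 27.29 + 2.27Q = 241.35 - 4.14Q → Q* = 33.3947.
The loss is the area between SMC and demand from Q* to Q_m; with linear curves that's a triangle of height MEC(Q_m).
DWL = ½ × 2.2340 × 14.3200 = 15.9954.

DWL = €16.00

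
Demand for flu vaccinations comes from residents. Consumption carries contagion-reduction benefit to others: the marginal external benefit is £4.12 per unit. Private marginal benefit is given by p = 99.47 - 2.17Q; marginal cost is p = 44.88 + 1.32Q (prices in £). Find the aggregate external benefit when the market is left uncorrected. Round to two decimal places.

Market equilibrium (private): 44.88 + 1.32Q = 99.47 - 2.17Q → Q_m = 15.6418.
Total external benefit = MEB × Q_m = 4.12 × 15.6418 = 64.4442.

£64.44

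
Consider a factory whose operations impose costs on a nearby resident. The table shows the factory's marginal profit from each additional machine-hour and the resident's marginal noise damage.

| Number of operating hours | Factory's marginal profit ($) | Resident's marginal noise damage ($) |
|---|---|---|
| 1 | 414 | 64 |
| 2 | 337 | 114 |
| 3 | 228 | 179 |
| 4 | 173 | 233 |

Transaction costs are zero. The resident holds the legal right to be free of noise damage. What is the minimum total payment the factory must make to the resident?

Efficient level: marginal profit ≥ marginal noise damage through level 3, so k* = 3.
With the resident holding the right, the factory must at least compensate total damage at k*: 64 + 114 + 179 = 357.

$357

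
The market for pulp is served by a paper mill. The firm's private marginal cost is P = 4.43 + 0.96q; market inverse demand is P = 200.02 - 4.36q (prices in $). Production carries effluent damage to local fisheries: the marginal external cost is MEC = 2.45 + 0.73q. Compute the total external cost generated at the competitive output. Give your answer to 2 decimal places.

Market equilibrium (private): 4.43 + 0.96q = 200.02 - 4.36q → q_m = 36.7650.
Total external cost = ∫₀^{q_m} (2.45 + 0.73q) dq = 2.45×36.7650 + ½×0.73×36.7650² = 583.4321.

$583.43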